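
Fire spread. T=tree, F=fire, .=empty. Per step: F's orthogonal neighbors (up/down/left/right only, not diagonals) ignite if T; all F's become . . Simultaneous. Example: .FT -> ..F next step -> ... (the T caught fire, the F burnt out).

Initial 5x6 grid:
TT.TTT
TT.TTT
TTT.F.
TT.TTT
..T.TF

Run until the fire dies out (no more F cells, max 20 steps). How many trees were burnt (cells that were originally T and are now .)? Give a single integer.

Answer: 10

Derivation:
Step 1: +4 fires, +2 burnt (F count now 4)
Step 2: +4 fires, +4 burnt (F count now 4)
Step 3: +2 fires, +4 burnt (F count now 2)
Step 4: +0 fires, +2 burnt (F count now 0)
Fire out after step 4
Initially T: 20, now '.': 20
Total burnt (originally-T cells now '.'): 10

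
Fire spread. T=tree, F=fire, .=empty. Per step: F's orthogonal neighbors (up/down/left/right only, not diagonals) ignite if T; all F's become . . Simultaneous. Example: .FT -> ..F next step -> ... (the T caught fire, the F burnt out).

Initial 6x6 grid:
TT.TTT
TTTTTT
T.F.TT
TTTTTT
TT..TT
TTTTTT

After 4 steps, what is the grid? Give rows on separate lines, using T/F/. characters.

Step 1: 2 trees catch fire, 1 burn out
  TT.TTT
  TTFTTT
  T...TT
  TTFTTT
  TT..TT
  TTTTTT
Step 2: 4 trees catch fire, 2 burn out
  TT.TTT
  TF.FTT
  T...TT
  TF.FTT
  TT..TT
  TTTTTT
Step 3: 7 trees catch fire, 4 burn out
  TF.FTT
  F...FT
  T...TT
  F...FT
  TF..TT
  TTTTTT
Step 4: 9 trees catch fire, 7 burn out
  F...FT
  .....F
  F...FT
  .....F
  F...FT
  TFTTTT

F...FT
.....F
F...FT
.....F
F...FT
TFTTTT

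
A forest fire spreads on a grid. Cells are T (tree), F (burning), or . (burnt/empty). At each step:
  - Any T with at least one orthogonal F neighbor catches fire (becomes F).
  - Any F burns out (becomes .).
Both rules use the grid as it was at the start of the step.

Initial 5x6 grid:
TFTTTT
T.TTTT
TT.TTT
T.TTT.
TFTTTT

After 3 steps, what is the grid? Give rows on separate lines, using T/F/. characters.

Step 1: 4 trees catch fire, 2 burn out
  F.FTTT
  T.TTTT
  TT.TTT
  T.TTT.
  F.FTTT
Step 2: 6 trees catch fire, 4 burn out
  ...FTT
  F.FTTT
  TT.TTT
  F.FTT.
  ...FTT
Step 3: 5 trees catch fire, 6 burn out
  ....FT
  ...FTT
  FT.TTT
  ...FT.
  ....FT

....FT
...FTT
FT.TTT
...FT.
....FT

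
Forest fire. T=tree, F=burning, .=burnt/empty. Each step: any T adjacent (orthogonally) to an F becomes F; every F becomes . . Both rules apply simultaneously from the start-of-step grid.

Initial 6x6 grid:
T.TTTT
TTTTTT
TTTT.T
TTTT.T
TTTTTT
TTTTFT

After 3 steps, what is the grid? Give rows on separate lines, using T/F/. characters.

Step 1: 3 trees catch fire, 1 burn out
  T.TTTT
  TTTTTT
  TTTT.T
  TTTT.T
  TTTTFT
  TTTF.F
Step 2: 3 trees catch fire, 3 burn out
  T.TTTT
  TTTTTT
  TTTT.T
  TTTT.T
  TTTF.F
  TTF...
Step 3: 4 trees catch fire, 3 burn out
  T.TTTT
  TTTTTT
  TTTT.T
  TTTF.F
  TTF...
  TF....

T.TTTT
TTTTTT
TTTT.T
TTTF.F
TTF...
TF....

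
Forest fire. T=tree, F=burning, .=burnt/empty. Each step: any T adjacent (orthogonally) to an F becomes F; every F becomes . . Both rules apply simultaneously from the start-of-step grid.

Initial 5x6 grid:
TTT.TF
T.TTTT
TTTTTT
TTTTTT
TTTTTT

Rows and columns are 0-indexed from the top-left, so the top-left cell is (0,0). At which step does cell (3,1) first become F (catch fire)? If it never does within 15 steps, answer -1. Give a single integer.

Step 1: cell (3,1)='T' (+2 fires, +1 burnt)
Step 2: cell (3,1)='T' (+2 fires, +2 burnt)
Step 3: cell (3,1)='T' (+3 fires, +2 burnt)
Step 4: cell (3,1)='T' (+4 fires, +3 burnt)
Step 5: cell (3,1)='T' (+4 fires, +4 burnt)
Step 6: cell (3,1)='T' (+4 fires, +4 burnt)
Step 7: cell (3,1)='F' (+4 fires, +4 burnt)
  -> target ignites at step 7
Step 8: cell (3,1)='.' (+3 fires, +4 burnt)
Step 9: cell (3,1)='.' (+1 fires, +3 burnt)
Step 10: cell (3,1)='.' (+0 fires, +1 burnt)
  fire out at step 10

7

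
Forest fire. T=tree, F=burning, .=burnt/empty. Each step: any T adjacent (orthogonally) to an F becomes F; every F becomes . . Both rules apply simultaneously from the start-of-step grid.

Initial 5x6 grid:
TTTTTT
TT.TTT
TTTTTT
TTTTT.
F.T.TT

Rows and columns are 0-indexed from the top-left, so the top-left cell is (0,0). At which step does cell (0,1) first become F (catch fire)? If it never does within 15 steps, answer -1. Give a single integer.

Step 1: cell (0,1)='T' (+1 fires, +1 burnt)
Step 2: cell (0,1)='T' (+2 fires, +1 burnt)
Step 3: cell (0,1)='T' (+3 fires, +2 burnt)
Step 4: cell (0,1)='T' (+5 fires, +3 burnt)
Step 5: cell (0,1)='F' (+3 fires, +5 burnt)
  -> target ignites at step 5
Step 6: cell (0,1)='.' (+4 fires, +3 burnt)
Step 7: cell (0,1)='.' (+4 fires, +4 burnt)
Step 8: cell (0,1)='.' (+2 fires, +4 burnt)
Step 9: cell (0,1)='.' (+1 fires, +2 burnt)
Step 10: cell (0,1)='.' (+0 fires, +1 burnt)
  fire out at step 10

5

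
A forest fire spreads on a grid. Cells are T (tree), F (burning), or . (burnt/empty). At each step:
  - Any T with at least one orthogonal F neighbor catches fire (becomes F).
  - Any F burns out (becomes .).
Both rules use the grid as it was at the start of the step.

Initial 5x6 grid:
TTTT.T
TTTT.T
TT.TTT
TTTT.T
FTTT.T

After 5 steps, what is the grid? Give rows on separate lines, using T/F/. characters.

Step 1: 2 trees catch fire, 1 burn out
  TTTT.T
  TTTT.T
  TT.TTT
  FTTT.T
  .FTT.T
Step 2: 3 trees catch fire, 2 burn out
  TTTT.T
  TTTT.T
  FT.TTT
  .FTT.T
  ..FT.T
Step 3: 4 trees catch fire, 3 burn out
  TTTT.T
  FTTT.T
  .F.TTT
  ..FT.T
  ...F.T
Step 4: 3 trees catch fire, 4 burn out
  FTTT.T
  .FTT.T
  ...TTT
  ...F.T
  .....T
Step 5: 3 trees catch fire, 3 burn out
  .FTT.T
  ..FT.T
  ...FTT
  .....T
  .....T

.FTT.T
..FT.T
...FTT
.....T
.....T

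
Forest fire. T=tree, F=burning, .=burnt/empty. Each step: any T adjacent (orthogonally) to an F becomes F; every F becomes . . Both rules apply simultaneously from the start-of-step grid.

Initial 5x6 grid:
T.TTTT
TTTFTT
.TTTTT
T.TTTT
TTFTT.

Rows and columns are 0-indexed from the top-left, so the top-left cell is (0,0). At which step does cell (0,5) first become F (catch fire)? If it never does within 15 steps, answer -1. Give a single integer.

Step 1: cell (0,5)='T' (+7 fires, +2 burnt)
Step 2: cell (0,5)='T' (+9 fires, +7 burnt)
Step 3: cell (0,5)='F' (+6 fires, +9 burnt)
  -> target ignites at step 3
Step 4: cell (0,5)='.' (+2 fires, +6 burnt)
Step 5: cell (0,5)='.' (+0 fires, +2 burnt)
  fire out at step 5

3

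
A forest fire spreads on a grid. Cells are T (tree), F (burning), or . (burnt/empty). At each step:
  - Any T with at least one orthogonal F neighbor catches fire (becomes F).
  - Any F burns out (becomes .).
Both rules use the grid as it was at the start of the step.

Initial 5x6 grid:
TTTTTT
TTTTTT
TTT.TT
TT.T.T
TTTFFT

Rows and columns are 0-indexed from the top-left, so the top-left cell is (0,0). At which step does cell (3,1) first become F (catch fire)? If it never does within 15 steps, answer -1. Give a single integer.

Step 1: cell (3,1)='T' (+3 fires, +2 burnt)
Step 2: cell (3,1)='T' (+2 fires, +3 burnt)
Step 3: cell (3,1)='F' (+3 fires, +2 burnt)
  -> target ignites at step 3
Step 4: cell (3,1)='.' (+4 fires, +3 burnt)
Step 5: cell (3,1)='.' (+5 fires, +4 burnt)
Step 6: cell (3,1)='.' (+5 fires, +5 burnt)
Step 7: cell (3,1)='.' (+3 fires, +5 burnt)
Step 8: cell (3,1)='.' (+0 fires, +3 burnt)
  fire out at step 8

3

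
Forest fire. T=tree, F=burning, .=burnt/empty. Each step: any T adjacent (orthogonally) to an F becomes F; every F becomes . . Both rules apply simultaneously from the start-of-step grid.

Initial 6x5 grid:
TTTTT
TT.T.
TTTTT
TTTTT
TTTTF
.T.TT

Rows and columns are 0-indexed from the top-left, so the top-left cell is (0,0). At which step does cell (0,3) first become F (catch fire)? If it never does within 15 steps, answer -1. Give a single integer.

Step 1: cell (0,3)='T' (+3 fires, +1 burnt)
Step 2: cell (0,3)='T' (+4 fires, +3 burnt)
Step 3: cell (0,3)='T' (+3 fires, +4 burnt)
Step 4: cell (0,3)='T' (+5 fires, +3 burnt)
Step 5: cell (0,3)='F' (+3 fires, +5 burnt)
  -> target ignites at step 5
Step 6: cell (0,3)='.' (+4 fires, +3 burnt)
Step 7: cell (0,3)='.' (+2 fires, +4 burnt)
Step 8: cell (0,3)='.' (+1 fires, +2 burnt)
Step 9: cell (0,3)='.' (+0 fires, +1 burnt)
  fire out at step 9

5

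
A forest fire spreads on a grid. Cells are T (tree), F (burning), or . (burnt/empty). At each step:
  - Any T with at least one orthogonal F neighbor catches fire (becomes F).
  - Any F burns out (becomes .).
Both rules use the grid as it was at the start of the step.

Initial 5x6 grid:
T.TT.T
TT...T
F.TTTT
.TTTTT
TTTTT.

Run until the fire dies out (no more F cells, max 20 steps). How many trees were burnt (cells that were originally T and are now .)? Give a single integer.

Step 1: +1 fires, +1 burnt (F count now 1)
Step 2: +2 fires, +1 burnt (F count now 2)
Step 3: +0 fires, +2 burnt (F count now 0)
Fire out after step 3
Initially T: 21, now '.': 12
Total burnt (originally-T cells now '.'): 3

Answer: 3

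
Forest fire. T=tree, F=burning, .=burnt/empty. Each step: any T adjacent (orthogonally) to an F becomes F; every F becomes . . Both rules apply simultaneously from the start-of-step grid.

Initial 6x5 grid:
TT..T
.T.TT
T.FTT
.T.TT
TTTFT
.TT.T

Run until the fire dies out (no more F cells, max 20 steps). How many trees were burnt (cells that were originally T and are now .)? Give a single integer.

Step 1: +4 fires, +2 burnt (F count now 4)
Step 2: +6 fires, +4 burnt (F count now 6)
Step 3: +4 fires, +6 burnt (F count now 4)
Step 4: +1 fires, +4 burnt (F count now 1)
Step 5: +0 fires, +1 burnt (F count now 0)
Fire out after step 5
Initially T: 19, now '.': 26
Total burnt (originally-T cells now '.'): 15

Answer: 15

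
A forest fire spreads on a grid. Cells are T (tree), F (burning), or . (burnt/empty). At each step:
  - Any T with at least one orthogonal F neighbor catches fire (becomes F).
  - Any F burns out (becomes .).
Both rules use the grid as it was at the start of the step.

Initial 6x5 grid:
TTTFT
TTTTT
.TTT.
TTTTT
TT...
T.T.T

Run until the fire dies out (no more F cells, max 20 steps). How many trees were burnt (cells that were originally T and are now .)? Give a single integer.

Answer: 20

Derivation:
Step 1: +3 fires, +1 burnt (F count now 3)
Step 2: +4 fires, +3 burnt (F count now 4)
Step 3: +4 fires, +4 burnt (F count now 4)
Step 4: +4 fires, +4 burnt (F count now 4)
Step 5: +1 fires, +4 burnt (F count now 1)
Step 6: +2 fires, +1 burnt (F count now 2)
Step 7: +1 fires, +2 burnt (F count now 1)
Step 8: +1 fires, +1 burnt (F count now 1)
Step 9: +0 fires, +1 burnt (F count now 0)
Fire out after step 9
Initially T: 22, now '.': 28
Total burnt (originally-T cells now '.'): 20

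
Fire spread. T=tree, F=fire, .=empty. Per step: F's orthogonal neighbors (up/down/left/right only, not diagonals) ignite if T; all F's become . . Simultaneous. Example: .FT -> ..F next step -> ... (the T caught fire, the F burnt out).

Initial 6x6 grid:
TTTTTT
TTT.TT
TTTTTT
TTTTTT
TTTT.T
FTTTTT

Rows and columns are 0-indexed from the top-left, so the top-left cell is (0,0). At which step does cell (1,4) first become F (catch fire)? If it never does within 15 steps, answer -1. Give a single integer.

Step 1: cell (1,4)='T' (+2 fires, +1 burnt)
Step 2: cell (1,4)='T' (+3 fires, +2 burnt)
Step 3: cell (1,4)='T' (+4 fires, +3 burnt)
Step 4: cell (1,4)='T' (+5 fires, +4 burnt)
Step 5: cell (1,4)='T' (+5 fires, +5 burnt)
Step 6: cell (1,4)='T' (+5 fires, +5 burnt)
Step 7: cell (1,4)='T' (+3 fires, +5 burnt)
Step 8: cell (1,4)='F' (+3 fires, +3 burnt)
  -> target ignites at step 8
Step 9: cell (1,4)='.' (+2 fires, +3 burnt)
Step 10: cell (1,4)='.' (+1 fires, +2 burnt)
Step 11: cell (1,4)='.' (+0 fires, +1 burnt)
  fire out at step 11

8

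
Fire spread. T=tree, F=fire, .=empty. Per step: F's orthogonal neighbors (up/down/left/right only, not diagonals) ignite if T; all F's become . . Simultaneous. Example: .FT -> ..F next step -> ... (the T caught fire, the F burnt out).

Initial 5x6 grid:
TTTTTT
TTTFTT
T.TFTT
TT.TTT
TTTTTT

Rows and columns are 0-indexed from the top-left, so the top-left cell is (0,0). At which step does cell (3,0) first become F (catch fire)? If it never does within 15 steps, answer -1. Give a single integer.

Step 1: cell (3,0)='T' (+6 fires, +2 burnt)
Step 2: cell (3,0)='T' (+7 fires, +6 burnt)
Step 3: cell (3,0)='T' (+6 fires, +7 burnt)
Step 4: cell (3,0)='T' (+4 fires, +6 burnt)
Step 5: cell (3,0)='F' (+3 fires, +4 burnt)
  -> target ignites at step 5
Step 6: cell (3,0)='.' (+0 fires, +3 burnt)
  fire out at step 6

5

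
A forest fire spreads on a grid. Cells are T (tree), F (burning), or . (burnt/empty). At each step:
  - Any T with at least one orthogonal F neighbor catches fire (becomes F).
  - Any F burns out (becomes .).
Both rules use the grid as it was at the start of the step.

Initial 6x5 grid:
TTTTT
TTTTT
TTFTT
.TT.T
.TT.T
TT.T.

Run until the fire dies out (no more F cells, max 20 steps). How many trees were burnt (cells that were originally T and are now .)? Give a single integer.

Step 1: +4 fires, +1 burnt (F count now 4)
Step 2: +7 fires, +4 burnt (F count now 7)
Step 3: +6 fires, +7 burnt (F count now 6)
Step 4: +4 fires, +6 burnt (F count now 4)
Step 5: +1 fires, +4 burnt (F count now 1)
Step 6: +0 fires, +1 burnt (F count now 0)
Fire out after step 6
Initially T: 23, now '.': 29
Total burnt (originally-T cells now '.'): 22

Answer: 22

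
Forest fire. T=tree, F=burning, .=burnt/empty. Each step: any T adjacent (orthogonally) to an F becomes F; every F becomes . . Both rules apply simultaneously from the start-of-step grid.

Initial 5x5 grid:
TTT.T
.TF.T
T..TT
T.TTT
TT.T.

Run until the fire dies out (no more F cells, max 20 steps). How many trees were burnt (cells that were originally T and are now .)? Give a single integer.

Answer: 4

Derivation:
Step 1: +2 fires, +1 burnt (F count now 2)
Step 2: +1 fires, +2 burnt (F count now 1)
Step 3: +1 fires, +1 burnt (F count now 1)
Step 4: +0 fires, +1 burnt (F count now 0)
Fire out after step 4
Initially T: 16, now '.': 13
Total burnt (originally-T cells now '.'): 4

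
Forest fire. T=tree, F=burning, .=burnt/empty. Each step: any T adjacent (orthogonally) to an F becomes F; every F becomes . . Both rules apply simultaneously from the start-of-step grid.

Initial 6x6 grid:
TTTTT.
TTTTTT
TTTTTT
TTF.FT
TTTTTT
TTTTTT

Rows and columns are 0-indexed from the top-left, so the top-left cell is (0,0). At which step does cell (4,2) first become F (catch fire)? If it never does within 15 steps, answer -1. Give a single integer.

Step 1: cell (4,2)='F' (+6 fires, +2 burnt)
  -> target ignites at step 1
Step 2: cell (4,2)='.' (+11 fires, +6 burnt)
Step 3: cell (4,2)='.' (+10 fires, +11 burnt)
Step 4: cell (4,2)='.' (+4 fires, +10 burnt)
Step 5: cell (4,2)='.' (+1 fires, +4 burnt)
Step 6: cell (4,2)='.' (+0 fires, +1 burnt)
  fire out at step 6

1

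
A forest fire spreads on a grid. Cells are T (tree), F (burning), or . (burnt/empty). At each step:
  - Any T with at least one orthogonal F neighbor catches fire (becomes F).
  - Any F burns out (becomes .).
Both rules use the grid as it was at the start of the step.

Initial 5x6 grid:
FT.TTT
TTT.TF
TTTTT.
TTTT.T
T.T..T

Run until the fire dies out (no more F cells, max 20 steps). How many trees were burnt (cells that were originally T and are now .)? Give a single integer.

Step 1: +4 fires, +2 burnt (F count now 4)
Step 2: +4 fires, +4 burnt (F count now 4)
Step 3: +5 fires, +4 burnt (F count now 5)
Step 4: +4 fires, +5 burnt (F count now 4)
Step 5: +1 fires, +4 burnt (F count now 1)
Step 6: +1 fires, +1 burnt (F count now 1)
Step 7: +0 fires, +1 burnt (F count now 0)
Fire out after step 7
Initially T: 21, now '.': 28
Total burnt (originally-T cells now '.'): 19

Answer: 19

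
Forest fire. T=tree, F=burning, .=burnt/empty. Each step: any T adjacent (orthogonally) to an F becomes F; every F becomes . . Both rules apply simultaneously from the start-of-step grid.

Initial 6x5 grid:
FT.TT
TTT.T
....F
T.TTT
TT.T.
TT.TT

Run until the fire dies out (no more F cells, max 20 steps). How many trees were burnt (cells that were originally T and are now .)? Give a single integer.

Step 1: +4 fires, +2 burnt (F count now 4)
Step 2: +3 fires, +4 burnt (F count now 3)
Step 3: +4 fires, +3 burnt (F count now 4)
Step 4: +1 fires, +4 burnt (F count now 1)
Step 5: +1 fires, +1 burnt (F count now 1)
Step 6: +0 fires, +1 burnt (F count now 0)
Fire out after step 6
Initially T: 18, now '.': 25
Total burnt (originally-T cells now '.'): 13

Answer: 13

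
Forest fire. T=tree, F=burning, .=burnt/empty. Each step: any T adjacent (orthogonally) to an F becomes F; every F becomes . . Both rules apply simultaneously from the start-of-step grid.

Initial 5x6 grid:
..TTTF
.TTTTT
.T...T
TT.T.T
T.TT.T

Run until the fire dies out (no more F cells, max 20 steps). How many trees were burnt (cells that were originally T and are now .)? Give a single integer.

Step 1: +2 fires, +1 burnt (F count now 2)
Step 2: +3 fires, +2 burnt (F count now 3)
Step 3: +3 fires, +3 burnt (F count now 3)
Step 4: +2 fires, +3 burnt (F count now 2)
Step 5: +1 fires, +2 burnt (F count now 1)
Step 6: +1 fires, +1 burnt (F count now 1)
Step 7: +1 fires, +1 burnt (F count now 1)
Step 8: +1 fires, +1 burnt (F count now 1)
Step 9: +1 fires, +1 burnt (F count now 1)
Step 10: +0 fires, +1 burnt (F count now 0)
Fire out after step 10
Initially T: 18, now '.': 27
Total burnt (originally-T cells now '.'): 15

Answer: 15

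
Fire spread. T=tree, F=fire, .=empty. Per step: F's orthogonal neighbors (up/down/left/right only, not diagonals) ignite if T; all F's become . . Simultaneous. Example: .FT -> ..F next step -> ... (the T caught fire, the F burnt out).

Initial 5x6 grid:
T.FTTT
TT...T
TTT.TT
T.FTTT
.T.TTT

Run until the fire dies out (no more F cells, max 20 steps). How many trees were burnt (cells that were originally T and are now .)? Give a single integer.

Step 1: +3 fires, +2 burnt (F count now 3)
Step 2: +4 fires, +3 burnt (F count now 4)
Step 3: +6 fires, +4 burnt (F count now 6)
Step 4: +5 fires, +6 burnt (F count now 5)
Step 5: +1 fires, +5 burnt (F count now 1)
Step 6: +0 fires, +1 burnt (F count now 0)
Fire out after step 6
Initially T: 20, now '.': 29
Total burnt (originally-T cells now '.'): 19

Answer: 19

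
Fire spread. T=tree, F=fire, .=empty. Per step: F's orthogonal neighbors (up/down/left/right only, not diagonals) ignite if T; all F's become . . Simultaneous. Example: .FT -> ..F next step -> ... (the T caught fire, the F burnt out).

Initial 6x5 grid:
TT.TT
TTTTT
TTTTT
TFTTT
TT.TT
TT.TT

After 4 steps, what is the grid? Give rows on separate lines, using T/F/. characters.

Step 1: 4 trees catch fire, 1 burn out
  TT.TT
  TTTTT
  TFTTT
  F.FTT
  TF.TT
  TT.TT
Step 2: 6 trees catch fire, 4 burn out
  TT.TT
  TFTTT
  F.FTT
  ...FT
  F..TT
  TF.TT
Step 3: 7 trees catch fire, 6 burn out
  TF.TT
  F.FTT
  ...FT
  ....F
  ...FT
  F..TT
Step 4: 5 trees catch fire, 7 burn out
  F..TT
  ...FT
  ....F
  .....
  ....F
  ...FT

F..TT
...FT
....F
.....
....F
...FT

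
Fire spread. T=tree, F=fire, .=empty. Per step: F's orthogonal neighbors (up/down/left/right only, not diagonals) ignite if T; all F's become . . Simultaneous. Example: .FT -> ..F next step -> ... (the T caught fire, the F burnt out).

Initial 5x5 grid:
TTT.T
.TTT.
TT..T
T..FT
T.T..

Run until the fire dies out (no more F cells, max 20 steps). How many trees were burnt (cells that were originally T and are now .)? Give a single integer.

Step 1: +1 fires, +1 burnt (F count now 1)
Step 2: +1 fires, +1 burnt (F count now 1)
Step 3: +0 fires, +1 burnt (F count now 0)
Fire out after step 3
Initially T: 14, now '.': 13
Total burnt (originally-T cells now '.'): 2

Answer: 2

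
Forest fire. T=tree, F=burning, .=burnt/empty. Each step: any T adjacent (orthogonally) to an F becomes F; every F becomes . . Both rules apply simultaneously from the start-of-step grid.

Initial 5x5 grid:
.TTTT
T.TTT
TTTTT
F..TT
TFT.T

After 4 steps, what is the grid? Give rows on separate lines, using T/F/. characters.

Step 1: 3 trees catch fire, 2 burn out
  .TTTT
  T.TTT
  FTTTT
  ...TT
  F.F.T
Step 2: 2 trees catch fire, 3 burn out
  .TTTT
  F.TTT
  .FTTT
  ...TT
  ....T
Step 3: 1 trees catch fire, 2 burn out
  .TTTT
  ..TTT
  ..FTT
  ...TT
  ....T
Step 4: 2 trees catch fire, 1 burn out
  .TTTT
  ..FTT
  ...FT
  ...TT
  ....T

.TTTT
..FTT
...FT
...TT
....T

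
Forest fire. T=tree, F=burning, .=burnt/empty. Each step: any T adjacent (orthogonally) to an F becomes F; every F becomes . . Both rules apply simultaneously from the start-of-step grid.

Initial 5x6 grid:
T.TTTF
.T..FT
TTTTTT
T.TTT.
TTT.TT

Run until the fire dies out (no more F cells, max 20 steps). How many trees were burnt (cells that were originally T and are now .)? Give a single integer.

Answer: 20

Derivation:
Step 1: +3 fires, +2 burnt (F count now 3)
Step 2: +4 fires, +3 burnt (F count now 4)
Step 3: +4 fires, +4 burnt (F count now 4)
Step 4: +3 fires, +4 burnt (F count now 3)
Step 5: +3 fires, +3 burnt (F count now 3)
Step 6: +2 fires, +3 burnt (F count now 2)
Step 7: +1 fires, +2 burnt (F count now 1)
Step 8: +0 fires, +1 burnt (F count now 0)
Fire out after step 8
Initially T: 21, now '.': 29
Total burnt (originally-T cells now '.'): 20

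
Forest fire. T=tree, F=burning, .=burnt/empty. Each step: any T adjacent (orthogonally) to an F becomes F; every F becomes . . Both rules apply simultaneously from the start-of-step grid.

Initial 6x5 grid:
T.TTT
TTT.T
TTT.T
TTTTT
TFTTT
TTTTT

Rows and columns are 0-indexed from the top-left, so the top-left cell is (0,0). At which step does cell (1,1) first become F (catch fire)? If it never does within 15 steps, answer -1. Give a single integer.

Step 1: cell (1,1)='T' (+4 fires, +1 burnt)
Step 2: cell (1,1)='T' (+6 fires, +4 burnt)
Step 3: cell (1,1)='F' (+6 fires, +6 burnt)
  -> target ignites at step 3
Step 4: cell (1,1)='.' (+4 fires, +6 burnt)
Step 5: cell (1,1)='.' (+3 fires, +4 burnt)
Step 6: cell (1,1)='.' (+2 fires, +3 burnt)
Step 7: cell (1,1)='.' (+1 fires, +2 burnt)
Step 8: cell (1,1)='.' (+0 fires, +1 burnt)
  fire out at step 8

3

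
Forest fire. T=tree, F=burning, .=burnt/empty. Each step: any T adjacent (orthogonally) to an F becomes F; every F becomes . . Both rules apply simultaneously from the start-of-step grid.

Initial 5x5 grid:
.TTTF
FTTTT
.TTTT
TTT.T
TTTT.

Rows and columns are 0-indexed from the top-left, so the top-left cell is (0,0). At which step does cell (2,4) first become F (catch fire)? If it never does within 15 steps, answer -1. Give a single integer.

Step 1: cell (2,4)='T' (+3 fires, +2 burnt)
Step 2: cell (2,4)='F' (+6 fires, +3 burnt)
  -> target ignites at step 2
Step 3: cell (2,4)='.' (+4 fires, +6 burnt)
Step 4: cell (2,4)='.' (+3 fires, +4 burnt)
Step 5: cell (2,4)='.' (+2 fires, +3 burnt)
Step 6: cell (2,4)='.' (+1 fires, +2 burnt)
Step 7: cell (2,4)='.' (+0 fires, +1 burnt)
  fire out at step 7

2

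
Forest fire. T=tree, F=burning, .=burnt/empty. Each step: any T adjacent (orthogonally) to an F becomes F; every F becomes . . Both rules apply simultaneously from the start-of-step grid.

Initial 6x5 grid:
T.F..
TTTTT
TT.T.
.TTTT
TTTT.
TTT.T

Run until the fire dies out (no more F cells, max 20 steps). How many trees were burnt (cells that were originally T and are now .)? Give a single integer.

Step 1: +1 fires, +1 burnt (F count now 1)
Step 2: +2 fires, +1 burnt (F count now 2)
Step 3: +4 fires, +2 burnt (F count now 4)
Step 4: +4 fires, +4 burnt (F count now 4)
Step 5: +4 fires, +4 burnt (F count now 4)
Step 6: +3 fires, +4 burnt (F count now 3)
Step 7: +2 fires, +3 burnt (F count now 2)
Step 8: +0 fires, +2 burnt (F count now 0)
Fire out after step 8
Initially T: 21, now '.': 29
Total burnt (originally-T cells now '.'): 20

Answer: 20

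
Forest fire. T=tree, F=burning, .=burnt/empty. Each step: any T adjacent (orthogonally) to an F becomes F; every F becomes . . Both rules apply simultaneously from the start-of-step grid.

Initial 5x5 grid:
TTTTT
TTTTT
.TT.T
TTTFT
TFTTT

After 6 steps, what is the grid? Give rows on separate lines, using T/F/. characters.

Step 1: 6 trees catch fire, 2 burn out
  TTTTT
  TTTTT
  .TT.T
  TFF.F
  F.FFT
Step 2: 5 trees catch fire, 6 burn out
  TTTTT
  TTTTT
  .FF.F
  F....
  ....F
Step 3: 3 trees catch fire, 5 burn out
  TTTTT
  TFFTF
  .....
  .....
  .....
Step 4: 5 trees catch fire, 3 burn out
  TFFTF
  F..F.
  .....
  .....
  .....
Step 5: 2 trees catch fire, 5 burn out
  F..F.
  .....
  .....
  .....
  .....
Step 6: 0 trees catch fire, 2 burn out
  .....
  .....
  .....
  .....
  .....

.....
.....
.....
.....
.....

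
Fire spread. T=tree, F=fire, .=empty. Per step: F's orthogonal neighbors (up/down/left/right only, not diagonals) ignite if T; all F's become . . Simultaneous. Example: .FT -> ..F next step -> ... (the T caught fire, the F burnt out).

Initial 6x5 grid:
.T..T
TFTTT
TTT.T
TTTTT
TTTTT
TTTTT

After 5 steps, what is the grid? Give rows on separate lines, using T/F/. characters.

Step 1: 4 trees catch fire, 1 burn out
  .F..T
  F.FTT
  TFT.T
  TTTTT
  TTTTT
  TTTTT
Step 2: 4 trees catch fire, 4 burn out
  ....T
  ...FT
  F.F.T
  TFTTT
  TTTTT
  TTTTT
Step 3: 4 trees catch fire, 4 burn out
  ....T
  ....F
  ....T
  F.FTT
  TFTTT
  TTTTT
Step 4: 6 trees catch fire, 4 burn out
  ....F
  .....
  ....F
  ...FT
  F.FTT
  TFTTT
Step 5: 4 trees catch fire, 6 burn out
  .....
  .....
  .....
  ....F
  ...FT
  F.FTT

.....
.....
.....
....F
...FT
F.FTT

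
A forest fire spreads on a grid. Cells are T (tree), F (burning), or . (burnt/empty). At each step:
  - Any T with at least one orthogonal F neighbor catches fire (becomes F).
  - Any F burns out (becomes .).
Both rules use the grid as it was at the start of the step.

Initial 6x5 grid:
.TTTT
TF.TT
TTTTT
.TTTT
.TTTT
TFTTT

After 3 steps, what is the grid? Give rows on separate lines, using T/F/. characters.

Step 1: 6 trees catch fire, 2 burn out
  .FTTT
  F..TT
  TFTTT
  .TTTT
  .FTTT
  F.FTT
Step 2: 6 trees catch fire, 6 burn out
  ..FTT
  ...TT
  F.FTT
  .FTTT
  ..FTT
  ...FT
Step 3: 5 trees catch fire, 6 burn out
  ...FT
  ...TT
  ...FT
  ..FTT
  ...FT
  ....F

...FT
...TT
...FT
..FTT
...FT
....F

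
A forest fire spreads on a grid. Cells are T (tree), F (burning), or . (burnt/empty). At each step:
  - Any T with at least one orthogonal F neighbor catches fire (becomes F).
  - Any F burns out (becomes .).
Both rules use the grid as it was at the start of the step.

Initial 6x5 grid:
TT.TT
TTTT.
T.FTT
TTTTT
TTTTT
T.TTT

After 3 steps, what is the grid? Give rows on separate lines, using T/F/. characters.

Step 1: 3 trees catch fire, 1 burn out
  TT.TT
  TTFT.
  T..FT
  TTFTT
  TTTTT
  T.TTT
Step 2: 6 trees catch fire, 3 burn out
  TT.TT
  TF.F.
  T...F
  TF.FT
  TTFTT
  T.TTT
Step 3: 8 trees catch fire, 6 burn out
  TF.FT
  F....
  T....
  F...F
  TF.FT
  T.FTT

TF.FT
F....
T....
F...F
TF.FT
T.FTT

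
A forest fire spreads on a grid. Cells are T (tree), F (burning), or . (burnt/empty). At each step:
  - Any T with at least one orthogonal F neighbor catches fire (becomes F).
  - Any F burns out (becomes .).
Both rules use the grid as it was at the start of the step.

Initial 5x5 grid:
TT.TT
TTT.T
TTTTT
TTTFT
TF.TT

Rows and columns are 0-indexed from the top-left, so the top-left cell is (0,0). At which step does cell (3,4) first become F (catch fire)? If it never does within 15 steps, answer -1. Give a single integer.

Step 1: cell (3,4)='F' (+6 fires, +2 burnt)
  -> target ignites at step 1
Step 2: cell (3,4)='.' (+5 fires, +6 burnt)
Step 3: cell (3,4)='.' (+4 fires, +5 burnt)
Step 4: cell (3,4)='.' (+3 fires, +4 burnt)
Step 5: cell (3,4)='.' (+2 fires, +3 burnt)
Step 6: cell (3,4)='.' (+0 fires, +2 burnt)
  fire out at step 6

1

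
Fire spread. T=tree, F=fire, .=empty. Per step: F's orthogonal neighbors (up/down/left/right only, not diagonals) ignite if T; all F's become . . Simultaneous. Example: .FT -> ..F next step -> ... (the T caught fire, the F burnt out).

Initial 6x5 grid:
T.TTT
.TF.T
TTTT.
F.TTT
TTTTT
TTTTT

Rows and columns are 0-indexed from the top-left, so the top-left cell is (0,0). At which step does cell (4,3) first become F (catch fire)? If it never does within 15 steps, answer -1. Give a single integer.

Step 1: cell (4,3)='T' (+5 fires, +2 burnt)
Step 2: cell (4,3)='T' (+6 fires, +5 burnt)
Step 3: cell (4,3)='T' (+4 fires, +6 burnt)
Step 4: cell (4,3)='F' (+4 fires, +4 burnt)
  -> target ignites at step 4
Step 5: cell (4,3)='.' (+2 fires, +4 burnt)
Step 6: cell (4,3)='.' (+1 fires, +2 burnt)
Step 7: cell (4,3)='.' (+0 fires, +1 burnt)
  fire out at step 7

4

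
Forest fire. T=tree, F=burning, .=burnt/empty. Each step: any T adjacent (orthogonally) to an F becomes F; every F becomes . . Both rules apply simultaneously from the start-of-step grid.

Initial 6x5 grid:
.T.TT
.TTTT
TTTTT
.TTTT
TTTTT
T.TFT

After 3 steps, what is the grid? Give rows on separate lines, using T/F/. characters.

Step 1: 3 trees catch fire, 1 burn out
  .T.TT
  .TTTT
  TTTTT
  .TTTT
  TTTFT
  T.F.F
Step 2: 3 trees catch fire, 3 burn out
  .T.TT
  .TTTT
  TTTTT
  .TTFT
  TTF.F
  T....
Step 3: 4 trees catch fire, 3 burn out
  .T.TT
  .TTTT
  TTTFT
  .TF.F
  TF...
  T....

.T.TT
.TTTT
TTTFT
.TF.F
TF...
T....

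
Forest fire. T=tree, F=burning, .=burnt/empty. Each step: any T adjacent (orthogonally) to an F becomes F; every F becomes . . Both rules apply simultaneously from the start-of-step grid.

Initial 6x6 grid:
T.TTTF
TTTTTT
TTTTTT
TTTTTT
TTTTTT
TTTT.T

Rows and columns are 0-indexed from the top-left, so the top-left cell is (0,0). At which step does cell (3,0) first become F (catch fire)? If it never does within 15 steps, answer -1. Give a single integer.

Step 1: cell (3,0)='T' (+2 fires, +1 burnt)
Step 2: cell (3,0)='T' (+3 fires, +2 burnt)
Step 3: cell (3,0)='T' (+4 fires, +3 burnt)
Step 4: cell (3,0)='T' (+4 fires, +4 burnt)
Step 5: cell (3,0)='T' (+5 fires, +4 burnt)
Step 6: cell (3,0)='T' (+4 fires, +5 burnt)
Step 7: cell (3,0)='T' (+5 fires, +4 burnt)
Step 8: cell (3,0)='F' (+3 fires, +5 burnt)
  -> target ignites at step 8
Step 9: cell (3,0)='.' (+2 fires, +3 burnt)
Step 10: cell (3,0)='.' (+1 fires, +2 burnt)
Step 11: cell (3,0)='.' (+0 fires, +1 burnt)
  fire out at step 11

8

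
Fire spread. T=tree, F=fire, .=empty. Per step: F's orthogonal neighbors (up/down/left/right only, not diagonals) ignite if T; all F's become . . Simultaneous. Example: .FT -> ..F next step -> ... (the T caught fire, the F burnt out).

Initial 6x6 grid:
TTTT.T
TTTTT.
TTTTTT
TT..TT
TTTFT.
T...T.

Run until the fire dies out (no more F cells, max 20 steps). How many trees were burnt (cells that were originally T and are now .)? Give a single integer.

Step 1: +2 fires, +1 burnt (F count now 2)
Step 2: +3 fires, +2 burnt (F count now 3)
Step 3: +4 fires, +3 burnt (F count now 4)
Step 4: +6 fires, +4 burnt (F count now 6)
Step 5: +4 fires, +6 burnt (F count now 4)
Step 6: +4 fires, +4 burnt (F count now 4)
Step 7: +2 fires, +4 burnt (F count now 2)
Step 8: +0 fires, +2 burnt (F count now 0)
Fire out after step 8
Initially T: 26, now '.': 35
Total burnt (originally-T cells now '.'): 25

Answer: 25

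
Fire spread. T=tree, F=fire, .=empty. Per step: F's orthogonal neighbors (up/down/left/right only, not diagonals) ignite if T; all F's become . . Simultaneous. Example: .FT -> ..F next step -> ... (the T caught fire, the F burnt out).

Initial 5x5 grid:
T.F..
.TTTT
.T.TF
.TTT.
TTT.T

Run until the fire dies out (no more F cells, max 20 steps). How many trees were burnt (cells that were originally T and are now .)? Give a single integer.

Step 1: +3 fires, +2 burnt (F count now 3)
Step 2: +3 fires, +3 burnt (F count now 3)
Step 3: +2 fires, +3 burnt (F count now 2)
Step 4: +2 fires, +2 burnt (F count now 2)
Step 5: +1 fires, +2 burnt (F count now 1)
Step 6: +1 fires, +1 burnt (F count now 1)
Step 7: +0 fires, +1 burnt (F count now 0)
Fire out after step 7
Initially T: 14, now '.': 23
Total burnt (originally-T cells now '.'): 12

Answer: 12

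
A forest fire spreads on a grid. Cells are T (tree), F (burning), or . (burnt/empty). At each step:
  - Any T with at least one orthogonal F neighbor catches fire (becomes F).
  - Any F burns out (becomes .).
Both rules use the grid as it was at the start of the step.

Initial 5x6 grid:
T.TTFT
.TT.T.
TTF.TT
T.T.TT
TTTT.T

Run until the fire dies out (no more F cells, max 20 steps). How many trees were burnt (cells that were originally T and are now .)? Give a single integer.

Answer: 19

Derivation:
Step 1: +6 fires, +2 burnt (F count now 6)
Step 2: +5 fires, +6 burnt (F count now 5)
Step 3: +5 fires, +5 burnt (F count now 5)
Step 4: +2 fires, +5 burnt (F count now 2)
Step 5: +1 fires, +2 burnt (F count now 1)
Step 6: +0 fires, +1 burnt (F count now 0)
Fire out after step 6
Initially T: 20, now '.': 29
Total burnt (originally-T cells now '.'): 19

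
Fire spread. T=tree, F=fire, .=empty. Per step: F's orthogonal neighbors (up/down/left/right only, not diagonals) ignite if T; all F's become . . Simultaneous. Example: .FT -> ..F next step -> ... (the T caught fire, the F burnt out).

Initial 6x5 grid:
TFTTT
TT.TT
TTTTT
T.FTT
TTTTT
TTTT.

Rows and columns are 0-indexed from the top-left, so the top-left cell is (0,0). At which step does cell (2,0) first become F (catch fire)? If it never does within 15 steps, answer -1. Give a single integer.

Step 1: cell (2,0)='T' (+6 fires, +2 burnt)
Step 2: cell (2,0)='T' (+8 fires, +6 burnt)
Step 3: cell (2,0)='F' (+8 fires, +8 burnt)
  -> target ignites at step 3
Step 4: cell (2,0)='.' (+3 fires, +8 burnt)
Step 5: cell (2,0)='.' (+0 fires, +3 burnt)
  fire out at step 5

3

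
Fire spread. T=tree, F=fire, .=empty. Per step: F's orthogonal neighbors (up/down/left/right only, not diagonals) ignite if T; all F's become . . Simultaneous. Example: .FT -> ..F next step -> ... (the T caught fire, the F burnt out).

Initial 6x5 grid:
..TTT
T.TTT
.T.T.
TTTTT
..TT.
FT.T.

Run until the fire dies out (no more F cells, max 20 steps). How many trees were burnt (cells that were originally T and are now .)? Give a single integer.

Answer: 1

Derivation:
Step 1: +1 fires, +1 burnt (F count now 1)
Step 2: +0 fires, +1 burnt (F count now 0)
Fire out after step 2
Initially T: 18, now '.': 13
Total burnt (originally-T cells now '.'): 1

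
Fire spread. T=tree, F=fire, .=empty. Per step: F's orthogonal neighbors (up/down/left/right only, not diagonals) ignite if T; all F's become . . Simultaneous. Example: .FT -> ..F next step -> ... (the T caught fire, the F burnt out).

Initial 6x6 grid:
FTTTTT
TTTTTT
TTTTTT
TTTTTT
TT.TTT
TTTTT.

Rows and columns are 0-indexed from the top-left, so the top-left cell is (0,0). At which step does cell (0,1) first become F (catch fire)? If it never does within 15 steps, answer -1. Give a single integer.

Step 1: cell (0,1)='F' (+2 fires, +1 burnt)
  -> target ignites at step 1
Step 2: cell (0,1)='.' (+3 fires, +2 burnt)
Step 3: cell (0,1)='.' (+4 fires, +3 burnt)
Step 4: cell (0,1)='.' (+5 fires, +4 burnt)
Step 5: cell (0,1)='.' (+6 fires, +5 burnt)
Step 6: cell (0,1)='.' (+4 fires, +6 burnt)
Step 7: cell (0,1)='.' (+4 fires, +4 burnt)
Step 8: cell (0,1)='.' (+3 fires, +4 burnt)
Step 9: cell (0,1)='.' (+2 fires, +3 burnt)
Step 10: cell (0,1)='.' (+0 fires, +2 burnt)
  fire out at step 10

1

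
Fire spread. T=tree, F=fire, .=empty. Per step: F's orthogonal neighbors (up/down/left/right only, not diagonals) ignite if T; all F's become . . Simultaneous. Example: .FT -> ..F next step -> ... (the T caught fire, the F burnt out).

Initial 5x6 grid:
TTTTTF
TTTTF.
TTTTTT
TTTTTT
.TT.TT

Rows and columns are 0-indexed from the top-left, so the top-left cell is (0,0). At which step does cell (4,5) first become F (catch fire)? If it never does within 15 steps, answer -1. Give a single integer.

Step 1: cell (4,5)='T' (+3 fires, +2 burnt)
Step 2: cell (4,5)='T' (+5 fires, +3 burnt)
Step 3: cell (4,5)='T' (+6 fires, +5 burnt)
Step 4: cell (4,5)='F' (+5 fires, +6 burnt)
  -> target ignites at step 4
Step 5: cell (4,5)='.' (+4 fires, +5 burnt)
Step 6: cell (4,5)='.' (+2 fires, +4 burnt)
Step 7: cell (4,5)='.' (+0 fires, +2 burnt)
  fire out at step 7

4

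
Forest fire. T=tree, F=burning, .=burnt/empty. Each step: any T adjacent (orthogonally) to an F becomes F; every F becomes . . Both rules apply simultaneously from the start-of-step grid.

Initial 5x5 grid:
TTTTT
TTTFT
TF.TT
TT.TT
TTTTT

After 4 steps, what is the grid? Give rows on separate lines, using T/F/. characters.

Step 1: 7 trees catch fire, 2 burn out
  TTTFT
  TFF.F
  F..FT
  TF.TT
  TTTTT
Step 2: 8 trees catch fire, 7 burn out
  TFF.F
  F....
  ....F
  F..FT
  TFTTT
Step 3: 5 trees catch fire, 8 burn out
  F....
  .....
  .....
  ....F
  F.FFT
Step 4: 1 trees catch fire, 5 burn out
  .....
  .....
  .....
  .....
  ....F

.....
.....
.....
.....
....F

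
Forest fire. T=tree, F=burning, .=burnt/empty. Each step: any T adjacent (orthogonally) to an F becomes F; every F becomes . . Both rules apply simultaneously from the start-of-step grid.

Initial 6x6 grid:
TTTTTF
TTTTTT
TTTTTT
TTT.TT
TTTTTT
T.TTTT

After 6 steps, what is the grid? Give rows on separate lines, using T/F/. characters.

Step 1: 2 trees catch fire, 1 burn out
  TTTTF.
  TTTTTF
  TTTTTT
  TTT.TT
  TTTTTT
  T.TTTT
Step 2: 3 trees catch fire, 2 burn out
  TTTF..
  TTTTF.
  TTTTTF
  TTT.TT
  TTTTTT
  T.TTTT
Step 3: 4 trees catch fire, 3 burn out
  TTF...
  TTTF..
  TTTTF.
  TTT.TF
  TTTTTT
  T.TTTT
Step 4: 5 trees catch fire, 4 burn out
  TF....
  TTF...
  TTTF..
  TTT.F.
  TTTTTF
  T.TTTT
Step 5: 5 trees catch fire, 5 burn out
  F.....
  TF....
  TTF...
  TTT...
  TTTTF.
  T.TTTF
Step 6: 5 trees catch fire, 5 burn out
  ......
  F.....
  TF....
  TTF...
  TTTF..
  T.TTF.

......
F.....
TF....
TTF...
TTTF..
T.TTF.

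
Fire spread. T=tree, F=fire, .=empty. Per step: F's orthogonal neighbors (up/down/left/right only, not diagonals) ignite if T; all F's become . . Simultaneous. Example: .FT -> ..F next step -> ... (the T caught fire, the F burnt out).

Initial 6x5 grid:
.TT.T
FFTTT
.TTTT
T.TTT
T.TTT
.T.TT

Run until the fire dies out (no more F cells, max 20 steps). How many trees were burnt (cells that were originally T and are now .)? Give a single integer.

Step 1: +3 fires, +2 burnt (F count now 3)
Step 2: +3 fires, +3 burnt (F count now 3)
Step 3: +3 fires, +3 burnt (F count now 3)
Step 4: +4 fires, +3 burnt (F count now 4)
Step 5: +2 fires, +4 burnt (F count now 2)
Step 6: +2 fires, +2 burnt (F count now 2)
Step 7: +1 fires, +2 burnt (F count now 1)
Step 8: +0 fires, +1 burnt (F count now 0)
Fire out after step 8
Initially T: 21, now '.': 27
Total burnt (originally-T cells now '.'): 18

Answer: 18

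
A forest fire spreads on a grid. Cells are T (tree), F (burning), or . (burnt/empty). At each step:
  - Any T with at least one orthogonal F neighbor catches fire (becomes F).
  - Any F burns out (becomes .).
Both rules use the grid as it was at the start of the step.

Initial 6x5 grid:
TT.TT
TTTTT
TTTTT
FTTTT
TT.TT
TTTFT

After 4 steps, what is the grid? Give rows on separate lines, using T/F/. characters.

Step 1: 6 trees catch fire, 2 burn out
  TT.TT
  TTTTT
  FTTTT
  .FTTT
  FT.FT
  TTF.F
Step 2: 8 trees catch fire, 6 burn out
  TT.TT
  FTTTT
  .FTTT
  ..FFT
  .F..F
  FF...
Step 3: 5 trees catch fire, 8 burn out
  FT.TT
  .FTTT
  ..FFT
  ....F
  .....
  .....
Step 4: 4 trees catch fire, 5 burn out
  .F.TT
  ..FFT
  ....F
  .....
  .....
  .....

.F.TT
..FFT
....F
.....
.....
.....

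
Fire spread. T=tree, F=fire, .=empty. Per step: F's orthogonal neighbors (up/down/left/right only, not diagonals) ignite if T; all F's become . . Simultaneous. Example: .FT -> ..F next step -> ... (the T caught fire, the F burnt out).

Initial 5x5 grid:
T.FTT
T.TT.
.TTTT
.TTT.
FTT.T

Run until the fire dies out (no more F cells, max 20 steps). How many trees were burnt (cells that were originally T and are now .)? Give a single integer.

Step 1: +3 fires, +2 burnt (F count now 3)
Step 2: +5 fires, +3 burnt (F count now 5)
Step 3: +3 fires, +5 burnt (F count now 3)
Step 4: +2 fires, +3 burnt (F count now 2)
Step 5: +0 fires, +2 burnt (F count now 0)
Fire out after step 5
Initially T: 16, now '.': 22
Total burnt (originally-T cells now '.'): 13

Answer: 13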